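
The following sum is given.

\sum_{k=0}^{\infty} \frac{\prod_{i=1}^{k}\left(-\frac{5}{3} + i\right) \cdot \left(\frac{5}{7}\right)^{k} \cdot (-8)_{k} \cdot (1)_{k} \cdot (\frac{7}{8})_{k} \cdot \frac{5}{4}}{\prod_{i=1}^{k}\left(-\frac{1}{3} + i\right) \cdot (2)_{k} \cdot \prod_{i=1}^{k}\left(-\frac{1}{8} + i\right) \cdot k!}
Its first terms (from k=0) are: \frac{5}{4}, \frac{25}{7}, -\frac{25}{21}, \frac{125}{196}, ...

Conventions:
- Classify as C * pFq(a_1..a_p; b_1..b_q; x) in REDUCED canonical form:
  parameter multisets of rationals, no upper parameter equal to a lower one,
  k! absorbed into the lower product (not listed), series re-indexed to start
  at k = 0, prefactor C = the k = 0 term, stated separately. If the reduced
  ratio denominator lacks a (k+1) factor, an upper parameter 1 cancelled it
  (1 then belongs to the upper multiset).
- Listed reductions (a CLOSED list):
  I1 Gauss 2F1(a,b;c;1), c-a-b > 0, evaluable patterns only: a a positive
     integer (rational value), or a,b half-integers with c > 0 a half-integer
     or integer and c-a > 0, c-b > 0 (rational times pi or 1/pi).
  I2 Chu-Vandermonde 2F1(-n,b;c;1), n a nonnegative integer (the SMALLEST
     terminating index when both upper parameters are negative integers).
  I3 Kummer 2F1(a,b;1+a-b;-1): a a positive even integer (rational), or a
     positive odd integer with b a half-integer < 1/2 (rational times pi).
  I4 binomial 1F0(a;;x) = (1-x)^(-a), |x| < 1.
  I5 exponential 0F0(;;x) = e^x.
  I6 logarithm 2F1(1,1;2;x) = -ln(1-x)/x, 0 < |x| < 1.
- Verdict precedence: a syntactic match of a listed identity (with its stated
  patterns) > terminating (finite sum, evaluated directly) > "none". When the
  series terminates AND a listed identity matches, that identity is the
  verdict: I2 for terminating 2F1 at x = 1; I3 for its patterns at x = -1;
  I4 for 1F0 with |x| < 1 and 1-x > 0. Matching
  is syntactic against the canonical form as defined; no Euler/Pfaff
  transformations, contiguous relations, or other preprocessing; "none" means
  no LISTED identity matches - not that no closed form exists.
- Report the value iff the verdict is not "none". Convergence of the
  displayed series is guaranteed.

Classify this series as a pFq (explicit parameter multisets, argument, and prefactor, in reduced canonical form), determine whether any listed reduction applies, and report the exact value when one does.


Structural cue: t_0 = \frac{5}{4} here, and the running product (C = 5/4, x = 5/7) telescopes to a rising factorial.
Adjacent-term ratio: r(k) = \frac{5}{7} * (k-8) (k-\frac{2}{3}) (k+1) / [(k+\frac{2}{3}) (k+2) (k+1)] - rational; roots negated = parameters, x = \frac{5}{7}, C = \frac{5}{4}.

x = \frac{5}{7} here; the reduced form reads 3F2, upper {-8, -\frac{2}{3}, 1}, lower {\frac{2}{3}, 2}, C = \frac{5}{4}. Verdict: terminating (-8 upstairs). 9 nonzero terms in all; added directly. Its exact value is \frac{213038094035}{52505807508}.


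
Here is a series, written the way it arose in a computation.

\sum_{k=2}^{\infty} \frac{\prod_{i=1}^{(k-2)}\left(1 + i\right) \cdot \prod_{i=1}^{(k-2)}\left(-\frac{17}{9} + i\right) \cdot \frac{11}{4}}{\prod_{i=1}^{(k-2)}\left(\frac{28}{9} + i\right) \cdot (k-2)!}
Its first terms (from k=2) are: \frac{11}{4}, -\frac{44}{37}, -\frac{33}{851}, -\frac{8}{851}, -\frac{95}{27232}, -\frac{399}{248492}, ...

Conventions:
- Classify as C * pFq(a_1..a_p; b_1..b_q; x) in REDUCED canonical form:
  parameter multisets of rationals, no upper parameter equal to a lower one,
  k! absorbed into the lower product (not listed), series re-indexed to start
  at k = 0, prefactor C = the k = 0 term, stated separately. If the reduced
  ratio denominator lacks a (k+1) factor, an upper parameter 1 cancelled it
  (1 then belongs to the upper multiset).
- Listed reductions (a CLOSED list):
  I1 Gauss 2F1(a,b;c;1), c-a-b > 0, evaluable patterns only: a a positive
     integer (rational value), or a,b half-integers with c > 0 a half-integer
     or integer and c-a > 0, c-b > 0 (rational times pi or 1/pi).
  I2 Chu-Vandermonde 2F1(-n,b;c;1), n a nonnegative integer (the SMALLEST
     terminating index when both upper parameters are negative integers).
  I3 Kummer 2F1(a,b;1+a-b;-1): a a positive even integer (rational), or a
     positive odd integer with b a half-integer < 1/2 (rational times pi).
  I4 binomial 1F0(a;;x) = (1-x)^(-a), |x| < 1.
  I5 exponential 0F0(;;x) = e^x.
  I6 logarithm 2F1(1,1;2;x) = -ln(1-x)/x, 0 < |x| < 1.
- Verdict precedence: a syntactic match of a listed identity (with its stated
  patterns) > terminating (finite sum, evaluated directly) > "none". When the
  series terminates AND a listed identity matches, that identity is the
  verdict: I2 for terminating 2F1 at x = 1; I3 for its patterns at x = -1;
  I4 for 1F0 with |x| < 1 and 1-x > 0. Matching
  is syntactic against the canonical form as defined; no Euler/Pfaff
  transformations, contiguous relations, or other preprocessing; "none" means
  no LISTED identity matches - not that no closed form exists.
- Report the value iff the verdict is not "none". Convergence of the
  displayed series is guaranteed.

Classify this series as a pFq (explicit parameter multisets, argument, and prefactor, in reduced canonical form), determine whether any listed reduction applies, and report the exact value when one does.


Key step: t_0 being \frac{11}{4}, the running product (prefactor 11/4) telescopes to a rising factorial.
Term ratio: r(k) = 1 * (k-\frac{8}{9}) (k+2) / [(k+\frac{37}{9}) (k+1)] - rational in k, leading ratio 1; with t_0 = \frac{11}{4}, classification follows.

x = 1 here; the reduced form reads 2F1, upper {-\frac{8}{9}, 2}, lower {\frac{37}{9}}, C = \frac{11}{4}. Verdict: this is the Gauss summation I1 (x = 1: the Gamma ratio telescopes since c-a-b = 3 > 0 and a = 2 in Z>0). Value: \frac{1463}{972}.


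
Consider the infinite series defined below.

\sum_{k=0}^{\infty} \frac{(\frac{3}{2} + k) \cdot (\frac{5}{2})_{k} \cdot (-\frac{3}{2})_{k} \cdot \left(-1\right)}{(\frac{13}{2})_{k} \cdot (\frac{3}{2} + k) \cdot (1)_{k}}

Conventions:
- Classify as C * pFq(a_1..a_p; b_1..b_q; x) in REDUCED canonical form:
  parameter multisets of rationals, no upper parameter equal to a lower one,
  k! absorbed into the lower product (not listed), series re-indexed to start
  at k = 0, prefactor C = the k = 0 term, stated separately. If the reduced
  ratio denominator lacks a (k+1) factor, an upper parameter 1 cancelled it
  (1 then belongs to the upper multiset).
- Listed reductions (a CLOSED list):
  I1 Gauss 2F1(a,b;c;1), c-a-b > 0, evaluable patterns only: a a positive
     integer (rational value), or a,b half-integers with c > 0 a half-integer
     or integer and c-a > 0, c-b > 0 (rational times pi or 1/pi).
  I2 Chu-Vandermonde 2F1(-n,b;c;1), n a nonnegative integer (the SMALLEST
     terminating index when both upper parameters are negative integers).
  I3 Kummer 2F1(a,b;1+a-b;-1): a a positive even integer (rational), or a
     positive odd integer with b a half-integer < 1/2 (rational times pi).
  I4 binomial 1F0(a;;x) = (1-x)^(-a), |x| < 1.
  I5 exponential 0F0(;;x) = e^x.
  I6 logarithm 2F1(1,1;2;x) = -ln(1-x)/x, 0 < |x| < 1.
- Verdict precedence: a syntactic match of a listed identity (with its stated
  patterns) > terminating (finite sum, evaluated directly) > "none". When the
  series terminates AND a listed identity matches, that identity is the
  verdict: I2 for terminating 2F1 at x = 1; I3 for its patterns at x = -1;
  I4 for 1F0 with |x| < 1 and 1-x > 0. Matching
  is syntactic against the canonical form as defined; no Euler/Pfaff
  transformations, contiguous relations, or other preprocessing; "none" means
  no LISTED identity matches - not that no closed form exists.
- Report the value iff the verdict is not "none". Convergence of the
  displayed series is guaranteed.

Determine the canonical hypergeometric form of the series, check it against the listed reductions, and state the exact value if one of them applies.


This is -1 * 2F1(-\frac{3}{2}, \frac{5}{2}; \frac{13}{2}; 1) in reduced canonical form. Verdict: the half-integer Gauss pattern (I1) applies (x = 1; upper {-\frac{3}{2}, \frac{5}{2}} half-integers, c = \frac{13}{2} in the evaluable pattern). Sum: \left(-\frac{10395}{65536}\right) \cdot \pi.

The tell: x = 1 and k + 3/2 divides numerator and denominator alike; prefactor -1 after cancelling.
Adjacent-term ratio: r(k) = 1 * (k-\frac{3}{2}) (k+\frac{5}{2}) / [(k+\frac{13}{2}) (k+1)] ; factor over Q: parameters, x = 1, and C = -1.


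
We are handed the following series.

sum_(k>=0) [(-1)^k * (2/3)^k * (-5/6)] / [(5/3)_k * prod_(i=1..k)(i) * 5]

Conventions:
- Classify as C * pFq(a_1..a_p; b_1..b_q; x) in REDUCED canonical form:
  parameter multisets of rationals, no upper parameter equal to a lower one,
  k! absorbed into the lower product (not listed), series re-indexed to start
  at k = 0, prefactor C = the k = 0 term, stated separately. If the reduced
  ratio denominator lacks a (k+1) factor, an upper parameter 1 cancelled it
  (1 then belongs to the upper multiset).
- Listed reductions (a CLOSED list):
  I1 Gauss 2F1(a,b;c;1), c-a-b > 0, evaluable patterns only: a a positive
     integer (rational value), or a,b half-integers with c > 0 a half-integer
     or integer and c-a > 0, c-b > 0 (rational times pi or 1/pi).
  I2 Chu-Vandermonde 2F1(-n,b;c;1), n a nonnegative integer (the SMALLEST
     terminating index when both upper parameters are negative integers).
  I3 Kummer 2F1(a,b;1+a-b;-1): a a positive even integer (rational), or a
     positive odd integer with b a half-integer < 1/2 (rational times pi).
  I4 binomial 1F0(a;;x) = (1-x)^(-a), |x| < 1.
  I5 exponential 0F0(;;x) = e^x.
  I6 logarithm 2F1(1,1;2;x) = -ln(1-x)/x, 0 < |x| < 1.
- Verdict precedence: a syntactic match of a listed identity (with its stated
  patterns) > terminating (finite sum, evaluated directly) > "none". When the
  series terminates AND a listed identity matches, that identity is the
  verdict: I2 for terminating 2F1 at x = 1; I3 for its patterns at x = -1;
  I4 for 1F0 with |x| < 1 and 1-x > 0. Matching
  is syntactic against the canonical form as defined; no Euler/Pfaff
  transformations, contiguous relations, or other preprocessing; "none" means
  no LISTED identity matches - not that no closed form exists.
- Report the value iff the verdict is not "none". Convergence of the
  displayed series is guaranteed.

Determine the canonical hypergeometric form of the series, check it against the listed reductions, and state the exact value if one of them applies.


x = -2/3 here; the reduced form reads 0F1, upper {-}, lower {5/3}, C = -1/6. Verdict: none. Every listed pattern misses the 0F1 form at -2/3, upper {-}.

First insight: with t_0 = -1/6, the constant factors (C = -1/6, x = -2/3) combine into one prefactor.
Adjacent-term ratio: r(k) = (-2/3) * 1 / [(k+5/3) (k+1)] - rational; roots negated = parameters, x = (-2/3), C = -1/6.


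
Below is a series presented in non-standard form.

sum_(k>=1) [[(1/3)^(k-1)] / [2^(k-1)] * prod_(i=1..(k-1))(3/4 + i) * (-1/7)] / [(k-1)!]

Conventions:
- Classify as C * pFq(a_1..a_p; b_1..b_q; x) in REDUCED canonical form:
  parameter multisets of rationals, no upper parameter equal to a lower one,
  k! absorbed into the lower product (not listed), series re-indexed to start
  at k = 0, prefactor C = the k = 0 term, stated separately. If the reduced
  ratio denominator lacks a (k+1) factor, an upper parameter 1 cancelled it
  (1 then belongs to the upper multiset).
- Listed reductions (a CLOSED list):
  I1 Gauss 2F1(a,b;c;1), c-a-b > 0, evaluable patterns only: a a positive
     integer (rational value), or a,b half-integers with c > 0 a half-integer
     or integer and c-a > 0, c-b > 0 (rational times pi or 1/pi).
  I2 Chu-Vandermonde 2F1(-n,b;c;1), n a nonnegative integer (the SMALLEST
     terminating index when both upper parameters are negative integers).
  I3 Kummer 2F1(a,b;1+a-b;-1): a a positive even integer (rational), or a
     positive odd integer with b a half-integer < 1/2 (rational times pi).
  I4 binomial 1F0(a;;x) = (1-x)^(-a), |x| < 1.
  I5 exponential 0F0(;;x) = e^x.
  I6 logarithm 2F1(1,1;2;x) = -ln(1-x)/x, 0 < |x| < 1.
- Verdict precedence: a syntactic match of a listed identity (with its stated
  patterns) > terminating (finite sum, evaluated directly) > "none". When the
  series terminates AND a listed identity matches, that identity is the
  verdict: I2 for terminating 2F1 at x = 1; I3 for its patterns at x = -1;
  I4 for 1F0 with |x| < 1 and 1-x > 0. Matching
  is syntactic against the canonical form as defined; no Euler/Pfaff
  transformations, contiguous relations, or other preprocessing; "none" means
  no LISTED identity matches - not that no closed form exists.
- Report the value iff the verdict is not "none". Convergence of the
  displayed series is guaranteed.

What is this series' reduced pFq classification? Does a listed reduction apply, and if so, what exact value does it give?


Classification (C = -1/7): 1F0 with upper {7/4}, lower {-}, argument x = 1/6. Verdict: this is the binomial series (I4) (the 1F0 binomial series: exponent -7/4, x = 1/6). Hence: (-1/7) * (5/6)^(-7/4).

First insight: t_0 being -1/7, the two k-th powers (prefactor -1/7) combine into one argument.
Step ratio: r(k) = (1/6) * (k+7/4) / [(k+1)] - poly over poly, x = (1/6) from leading terms; C = -1/7 at k = 0.


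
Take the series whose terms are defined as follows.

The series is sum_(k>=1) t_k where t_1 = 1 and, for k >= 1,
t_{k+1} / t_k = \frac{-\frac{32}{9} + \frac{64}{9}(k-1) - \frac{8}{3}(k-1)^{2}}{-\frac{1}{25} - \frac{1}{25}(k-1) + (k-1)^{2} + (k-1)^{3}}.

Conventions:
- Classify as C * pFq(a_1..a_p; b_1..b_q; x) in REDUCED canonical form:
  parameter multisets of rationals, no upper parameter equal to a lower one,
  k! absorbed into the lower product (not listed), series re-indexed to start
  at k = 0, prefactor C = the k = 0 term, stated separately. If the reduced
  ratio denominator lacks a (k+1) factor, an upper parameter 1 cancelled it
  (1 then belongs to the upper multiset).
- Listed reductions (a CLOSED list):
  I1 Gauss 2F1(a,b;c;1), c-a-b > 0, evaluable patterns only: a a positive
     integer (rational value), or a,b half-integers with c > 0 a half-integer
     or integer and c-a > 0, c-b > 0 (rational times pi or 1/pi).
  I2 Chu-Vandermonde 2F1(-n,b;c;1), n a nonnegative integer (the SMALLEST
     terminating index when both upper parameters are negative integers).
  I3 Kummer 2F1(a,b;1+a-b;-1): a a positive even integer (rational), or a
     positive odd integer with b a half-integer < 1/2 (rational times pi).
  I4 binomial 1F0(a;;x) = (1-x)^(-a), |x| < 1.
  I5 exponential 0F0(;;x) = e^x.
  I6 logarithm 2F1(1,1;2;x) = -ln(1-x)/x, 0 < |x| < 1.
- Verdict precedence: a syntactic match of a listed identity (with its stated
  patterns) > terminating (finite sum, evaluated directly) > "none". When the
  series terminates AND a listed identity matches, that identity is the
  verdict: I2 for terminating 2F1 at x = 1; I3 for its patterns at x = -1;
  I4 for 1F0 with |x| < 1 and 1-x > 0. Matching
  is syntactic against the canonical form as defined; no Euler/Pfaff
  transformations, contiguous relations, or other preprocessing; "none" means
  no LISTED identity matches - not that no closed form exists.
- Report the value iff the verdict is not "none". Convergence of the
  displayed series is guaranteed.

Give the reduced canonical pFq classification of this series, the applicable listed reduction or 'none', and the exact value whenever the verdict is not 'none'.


At argument -\frac{8}{3}: a 2F2 with upper {-2, -\frac{2}{3}}, lower {-\frac{1}{5}, \frac{1}{5}}, scaled by C = 1. Verdict: terminating - no listed pattern fits, but -2 in the upper list cuts the series at k = 2; direct evaluation. Its exact value is \frac{31843}{243}.

The tell: t_0 being 1, factor the ratio over Q (C = 1): negated roots = parameters.
Adjacent-term ratio: r(k) = -\frac{8}{3} * (k-2) (k-\frac{2}{3}) / [(k-\frac{1}{5}) (k+\frac{1}{5}) (k+1)] - rational; roots negated = parameters, x = -\frac{8}{3}, C = 1.


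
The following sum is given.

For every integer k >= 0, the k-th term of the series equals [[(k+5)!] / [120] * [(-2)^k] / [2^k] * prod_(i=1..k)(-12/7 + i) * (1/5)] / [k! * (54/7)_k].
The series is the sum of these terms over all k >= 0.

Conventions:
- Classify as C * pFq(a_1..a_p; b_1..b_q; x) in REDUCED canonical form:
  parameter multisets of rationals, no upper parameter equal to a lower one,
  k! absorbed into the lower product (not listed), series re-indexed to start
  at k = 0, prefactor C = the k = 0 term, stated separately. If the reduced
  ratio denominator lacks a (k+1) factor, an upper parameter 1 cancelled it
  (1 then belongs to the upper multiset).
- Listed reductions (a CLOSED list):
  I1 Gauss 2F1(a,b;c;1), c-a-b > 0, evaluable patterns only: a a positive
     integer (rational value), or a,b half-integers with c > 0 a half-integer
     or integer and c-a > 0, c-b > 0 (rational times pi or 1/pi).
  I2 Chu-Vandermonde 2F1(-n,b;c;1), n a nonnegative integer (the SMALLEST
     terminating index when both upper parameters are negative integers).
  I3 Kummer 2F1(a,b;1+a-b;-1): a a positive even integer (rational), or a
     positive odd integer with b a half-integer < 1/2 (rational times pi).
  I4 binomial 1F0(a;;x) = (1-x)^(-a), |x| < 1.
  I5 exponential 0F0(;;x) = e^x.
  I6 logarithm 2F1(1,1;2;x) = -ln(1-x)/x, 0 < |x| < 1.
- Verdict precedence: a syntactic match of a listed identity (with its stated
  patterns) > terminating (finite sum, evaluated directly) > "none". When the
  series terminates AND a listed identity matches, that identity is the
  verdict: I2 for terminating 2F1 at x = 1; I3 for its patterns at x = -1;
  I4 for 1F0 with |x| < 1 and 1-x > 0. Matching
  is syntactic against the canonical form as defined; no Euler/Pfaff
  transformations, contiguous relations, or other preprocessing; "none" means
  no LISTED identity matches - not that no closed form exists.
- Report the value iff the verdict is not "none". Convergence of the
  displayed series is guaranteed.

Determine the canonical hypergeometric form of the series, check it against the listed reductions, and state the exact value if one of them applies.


The series (x = -1) is 2F1: upper {-5/7, 6}, lower {54/7}, prefactor 1/5. Verdict (x = -1): Kummer's theorem (I3) applies (x = -1; c = 54/7 equals 1+a-b for upper {-5/7, 6}: listed pattern). Its exact value is 517/1715.

First insight: with t_0 = 1/5, the factorial ratio (C = 1/5, x = -1) (k+a-1)!/(a-1)! is a rising factorial (a)_k.
Consecutive-term ratio: r(k) = (-1) * (k-5/7) (k+6) / [(k+54/7) (k+1)] - rational in k. x = (-1); t_0 = 1/5; negate the roots.


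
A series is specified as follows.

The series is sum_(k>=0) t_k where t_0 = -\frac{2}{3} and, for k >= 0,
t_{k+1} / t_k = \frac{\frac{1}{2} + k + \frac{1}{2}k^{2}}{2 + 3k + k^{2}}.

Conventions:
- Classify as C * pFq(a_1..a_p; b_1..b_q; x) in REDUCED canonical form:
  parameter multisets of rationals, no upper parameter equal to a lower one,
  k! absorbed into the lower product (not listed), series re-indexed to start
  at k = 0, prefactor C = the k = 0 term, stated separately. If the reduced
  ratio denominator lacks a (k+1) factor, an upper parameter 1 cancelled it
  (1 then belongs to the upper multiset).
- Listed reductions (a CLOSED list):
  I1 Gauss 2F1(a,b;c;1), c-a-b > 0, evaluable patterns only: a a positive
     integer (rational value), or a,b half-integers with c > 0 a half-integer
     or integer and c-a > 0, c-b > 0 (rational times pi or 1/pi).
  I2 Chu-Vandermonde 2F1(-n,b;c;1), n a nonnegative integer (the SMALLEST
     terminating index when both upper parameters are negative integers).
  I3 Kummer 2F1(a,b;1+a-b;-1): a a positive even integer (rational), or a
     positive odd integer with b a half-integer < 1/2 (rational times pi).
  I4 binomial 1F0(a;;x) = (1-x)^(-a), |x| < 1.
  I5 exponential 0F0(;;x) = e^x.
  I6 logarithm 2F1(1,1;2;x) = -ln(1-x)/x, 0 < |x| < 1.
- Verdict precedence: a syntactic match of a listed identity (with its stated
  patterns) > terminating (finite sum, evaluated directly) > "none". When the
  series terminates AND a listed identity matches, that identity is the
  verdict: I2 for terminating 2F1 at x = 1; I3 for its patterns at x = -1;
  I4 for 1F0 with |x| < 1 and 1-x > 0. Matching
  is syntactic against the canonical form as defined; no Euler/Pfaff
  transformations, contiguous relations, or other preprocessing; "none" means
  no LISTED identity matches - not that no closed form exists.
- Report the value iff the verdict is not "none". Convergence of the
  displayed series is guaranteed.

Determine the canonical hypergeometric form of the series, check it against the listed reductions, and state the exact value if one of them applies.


Canonical form: C = -\frac{2}{3} times 2F1 with upper {1, 1}, lower {2}, x = \frac{1}{2}. Verdict: the I6 logarithm reduction applies (the logarithm: parameters (1,1;2), x = \frac{1}{2}). Sum: \frac{4}{3} \cdot \ln\left(\frac{1}{2}\right).

Key step: with t_0 = -\frac{2}{3}, roots of the ratio polynomials (prefactor -2/3) are the negated parameters.
Ratio: r(k) = \frac{1}{2} * (k+1) (k+1) / [(k+2) (k+1)] ; factor over Q: parameters, x = \frac{1}{2}, and C = -\frac{2}{3}.


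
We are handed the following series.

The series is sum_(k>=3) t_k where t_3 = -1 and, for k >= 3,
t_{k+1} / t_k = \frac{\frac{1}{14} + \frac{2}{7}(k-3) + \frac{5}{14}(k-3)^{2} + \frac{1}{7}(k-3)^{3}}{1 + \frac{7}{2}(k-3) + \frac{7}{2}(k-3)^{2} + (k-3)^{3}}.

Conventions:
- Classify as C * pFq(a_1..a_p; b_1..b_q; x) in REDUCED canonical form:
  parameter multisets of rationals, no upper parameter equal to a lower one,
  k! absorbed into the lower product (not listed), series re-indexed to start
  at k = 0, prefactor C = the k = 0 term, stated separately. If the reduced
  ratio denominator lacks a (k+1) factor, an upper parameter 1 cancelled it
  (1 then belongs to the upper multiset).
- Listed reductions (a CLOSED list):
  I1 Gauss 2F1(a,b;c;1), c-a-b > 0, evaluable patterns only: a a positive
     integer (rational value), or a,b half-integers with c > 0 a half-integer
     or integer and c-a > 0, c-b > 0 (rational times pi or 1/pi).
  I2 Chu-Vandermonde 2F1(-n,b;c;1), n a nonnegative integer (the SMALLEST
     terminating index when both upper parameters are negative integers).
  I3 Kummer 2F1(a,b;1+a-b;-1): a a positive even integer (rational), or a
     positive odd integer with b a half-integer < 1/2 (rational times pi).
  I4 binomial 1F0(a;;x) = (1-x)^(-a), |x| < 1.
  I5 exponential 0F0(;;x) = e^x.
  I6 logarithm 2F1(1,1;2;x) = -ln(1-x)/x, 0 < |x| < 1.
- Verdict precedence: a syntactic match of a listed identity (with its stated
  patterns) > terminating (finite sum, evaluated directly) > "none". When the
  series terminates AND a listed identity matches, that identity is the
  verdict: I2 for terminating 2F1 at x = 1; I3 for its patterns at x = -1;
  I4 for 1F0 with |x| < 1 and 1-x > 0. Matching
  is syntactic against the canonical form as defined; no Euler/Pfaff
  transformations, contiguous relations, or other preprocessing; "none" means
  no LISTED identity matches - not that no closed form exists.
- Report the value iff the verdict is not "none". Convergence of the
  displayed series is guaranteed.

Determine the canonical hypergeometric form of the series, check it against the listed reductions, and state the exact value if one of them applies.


Prefactor -1, argument \frac{1}{7}: 2F1 with upper {1, 1} over lower {2}. Verdict (x = \frac{1}{7}): the logarithmic series (I6) applies (the logarithm: parameters (1,1;2), x = \frac{1}{7}). Exact value: 7 \cdot \ln\left(\frac{6}{7}\right).

Key step: with t_0 = -1, roots of the ratio polynomials (C = -1, x = 1/7) are the negated parameters.
Ratio: r(k) = \frac{1}{7} * (k+1) (k+1) / [(k+2) (k+1)] ; factor over Q: parameters, x = \frac{1}{7}, and C = -1.


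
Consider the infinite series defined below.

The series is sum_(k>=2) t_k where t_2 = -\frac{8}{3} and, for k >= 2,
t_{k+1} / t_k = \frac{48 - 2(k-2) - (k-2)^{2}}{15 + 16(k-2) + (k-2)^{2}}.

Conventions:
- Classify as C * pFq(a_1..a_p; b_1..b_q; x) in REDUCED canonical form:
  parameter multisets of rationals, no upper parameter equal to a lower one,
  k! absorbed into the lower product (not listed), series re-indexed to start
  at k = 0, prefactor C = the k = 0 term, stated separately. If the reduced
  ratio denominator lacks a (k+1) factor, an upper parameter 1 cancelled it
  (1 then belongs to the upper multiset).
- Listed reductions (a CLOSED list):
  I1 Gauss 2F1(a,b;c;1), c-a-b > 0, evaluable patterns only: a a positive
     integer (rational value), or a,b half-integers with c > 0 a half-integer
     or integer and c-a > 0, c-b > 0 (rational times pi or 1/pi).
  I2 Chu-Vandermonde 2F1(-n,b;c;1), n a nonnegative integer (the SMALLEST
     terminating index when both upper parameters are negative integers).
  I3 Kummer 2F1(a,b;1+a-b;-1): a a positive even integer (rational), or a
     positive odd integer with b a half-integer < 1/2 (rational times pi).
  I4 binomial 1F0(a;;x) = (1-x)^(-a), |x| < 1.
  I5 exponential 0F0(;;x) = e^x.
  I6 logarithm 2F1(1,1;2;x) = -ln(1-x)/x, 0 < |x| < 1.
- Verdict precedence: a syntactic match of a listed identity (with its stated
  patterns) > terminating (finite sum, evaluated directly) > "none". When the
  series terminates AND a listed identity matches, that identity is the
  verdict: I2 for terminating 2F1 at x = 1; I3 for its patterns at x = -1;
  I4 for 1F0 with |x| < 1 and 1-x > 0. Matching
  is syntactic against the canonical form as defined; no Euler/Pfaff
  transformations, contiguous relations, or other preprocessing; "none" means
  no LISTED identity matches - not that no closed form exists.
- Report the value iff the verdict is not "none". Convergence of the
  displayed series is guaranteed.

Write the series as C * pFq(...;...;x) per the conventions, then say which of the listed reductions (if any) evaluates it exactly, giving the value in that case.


Reduced: x = -1, 2F1, upper = {-6, 8}, lower = {15}, C = -\frac{8}{3}. Verdict: the Kummer evaluation I3 fires (x = -1; c = 15 equals 1+a-b for upper {-6, 8}: listed pattern). Sum: -\frac{572}{15}.

Key observation: t_0 = -\frac{8}{3} here, and roots of the ratio polynomials (C = -8/3, x = -1) are the negated parameters.
Step ratio: r(k) = -1 * (k-6) (k+8) / [(k+15) (k+1)] - rational; roots negated = parameters, x = -1, C = -\frac{8}{3}.


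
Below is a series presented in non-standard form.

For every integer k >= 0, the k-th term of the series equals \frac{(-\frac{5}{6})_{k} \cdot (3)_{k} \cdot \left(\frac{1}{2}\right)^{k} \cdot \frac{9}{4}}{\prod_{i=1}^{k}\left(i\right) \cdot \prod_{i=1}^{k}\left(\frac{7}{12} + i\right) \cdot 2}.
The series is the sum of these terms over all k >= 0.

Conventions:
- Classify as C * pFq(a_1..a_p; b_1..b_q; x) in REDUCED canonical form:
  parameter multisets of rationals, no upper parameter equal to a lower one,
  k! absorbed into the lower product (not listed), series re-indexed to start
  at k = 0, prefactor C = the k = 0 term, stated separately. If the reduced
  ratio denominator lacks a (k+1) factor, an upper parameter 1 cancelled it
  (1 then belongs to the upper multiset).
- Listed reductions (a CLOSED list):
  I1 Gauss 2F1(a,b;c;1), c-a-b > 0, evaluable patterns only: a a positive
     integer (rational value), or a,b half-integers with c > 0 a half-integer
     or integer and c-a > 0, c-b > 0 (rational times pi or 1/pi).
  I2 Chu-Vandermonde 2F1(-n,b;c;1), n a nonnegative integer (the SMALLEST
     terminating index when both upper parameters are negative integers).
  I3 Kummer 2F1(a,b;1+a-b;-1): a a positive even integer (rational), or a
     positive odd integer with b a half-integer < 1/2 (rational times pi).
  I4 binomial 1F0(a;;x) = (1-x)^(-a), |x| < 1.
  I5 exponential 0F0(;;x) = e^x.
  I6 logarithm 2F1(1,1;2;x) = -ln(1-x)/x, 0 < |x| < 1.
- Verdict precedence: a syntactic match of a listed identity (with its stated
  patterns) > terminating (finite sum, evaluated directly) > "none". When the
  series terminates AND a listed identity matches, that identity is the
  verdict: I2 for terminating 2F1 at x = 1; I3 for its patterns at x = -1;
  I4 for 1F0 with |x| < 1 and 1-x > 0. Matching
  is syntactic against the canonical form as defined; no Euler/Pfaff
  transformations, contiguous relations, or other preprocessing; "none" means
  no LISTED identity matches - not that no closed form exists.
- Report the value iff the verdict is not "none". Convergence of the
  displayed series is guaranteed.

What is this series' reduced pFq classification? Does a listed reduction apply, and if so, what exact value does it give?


Prefactor \frac{9}{8}, argument \frac{1}{2}: 2F1 with upper {-\frac{5}{6}, 3} over lower {\frac{19}{12}}. Verdict: none. Every listed pattern misses the 2F1 form at \frac{1}{2}, upper {-\frac{5}{6}, 3}.

First insight: x = \frac{1}{2} and the lower running product (C = 9/8, x = 1/2) is a rising factorial.
Consecutive-term ratio: r(k) = \frac{1}{2} * (k-\frac{5}{6}) (k+3) / [(k+\frac{19}{12}) (k+1)] - rational in k, leading ratio \frac{1}{2}; with t_0 = \frac{9}{8}, classification follows.


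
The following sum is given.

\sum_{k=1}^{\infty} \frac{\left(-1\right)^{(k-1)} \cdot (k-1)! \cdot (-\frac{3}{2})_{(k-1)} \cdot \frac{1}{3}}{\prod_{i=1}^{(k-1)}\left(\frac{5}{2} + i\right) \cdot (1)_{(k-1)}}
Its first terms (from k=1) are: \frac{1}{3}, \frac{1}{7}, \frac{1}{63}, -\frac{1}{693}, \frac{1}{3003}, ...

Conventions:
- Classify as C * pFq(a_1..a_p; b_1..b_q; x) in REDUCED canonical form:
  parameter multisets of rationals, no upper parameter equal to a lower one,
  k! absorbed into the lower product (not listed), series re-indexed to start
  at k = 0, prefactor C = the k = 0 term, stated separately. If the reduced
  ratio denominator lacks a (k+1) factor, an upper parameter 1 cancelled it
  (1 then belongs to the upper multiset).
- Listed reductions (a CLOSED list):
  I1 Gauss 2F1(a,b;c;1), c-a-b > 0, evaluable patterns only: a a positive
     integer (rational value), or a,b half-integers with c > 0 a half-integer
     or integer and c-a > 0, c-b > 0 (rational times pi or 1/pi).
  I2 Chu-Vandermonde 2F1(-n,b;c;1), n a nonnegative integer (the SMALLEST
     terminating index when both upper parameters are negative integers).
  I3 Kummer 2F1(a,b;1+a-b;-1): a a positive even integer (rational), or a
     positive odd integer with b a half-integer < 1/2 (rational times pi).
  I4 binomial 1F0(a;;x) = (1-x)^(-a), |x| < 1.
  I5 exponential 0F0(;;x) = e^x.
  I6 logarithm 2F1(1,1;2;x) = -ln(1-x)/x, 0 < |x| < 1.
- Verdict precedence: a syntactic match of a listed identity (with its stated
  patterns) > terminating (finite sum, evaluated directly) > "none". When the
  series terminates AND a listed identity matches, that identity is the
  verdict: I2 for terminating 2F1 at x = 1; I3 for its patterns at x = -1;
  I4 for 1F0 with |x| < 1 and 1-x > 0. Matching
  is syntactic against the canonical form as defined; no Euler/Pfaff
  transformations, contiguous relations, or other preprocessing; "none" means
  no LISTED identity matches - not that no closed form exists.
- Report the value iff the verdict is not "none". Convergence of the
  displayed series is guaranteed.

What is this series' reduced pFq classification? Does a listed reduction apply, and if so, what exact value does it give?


The series (x = -1) is 2F1: upper {-\frac{3}{2}, 1}, lower {\frac{7}{2}}, prefactor \frac{1}{3}. Verdict: Kummer (I3) fires (x = -1; c = \frac{7}{2} equals 1+a-b for upper {-\frac{3}{2}, 1}: listed pattern). Value: \frac{5}{32} \cdot \pi.

The tell: x = -1 and the factorial ratio (C = 1/3) (k+a-1)!/(a-1)! is a rising factorial (a)_k.
Term ratio: r(k) = -1 * (k-\frac{3}{2}) (k+1) / [(k+\frac{7}{2}) (k+1)] ; factor over Q: parameters, x = -1, and C = \frac{1}{3}.


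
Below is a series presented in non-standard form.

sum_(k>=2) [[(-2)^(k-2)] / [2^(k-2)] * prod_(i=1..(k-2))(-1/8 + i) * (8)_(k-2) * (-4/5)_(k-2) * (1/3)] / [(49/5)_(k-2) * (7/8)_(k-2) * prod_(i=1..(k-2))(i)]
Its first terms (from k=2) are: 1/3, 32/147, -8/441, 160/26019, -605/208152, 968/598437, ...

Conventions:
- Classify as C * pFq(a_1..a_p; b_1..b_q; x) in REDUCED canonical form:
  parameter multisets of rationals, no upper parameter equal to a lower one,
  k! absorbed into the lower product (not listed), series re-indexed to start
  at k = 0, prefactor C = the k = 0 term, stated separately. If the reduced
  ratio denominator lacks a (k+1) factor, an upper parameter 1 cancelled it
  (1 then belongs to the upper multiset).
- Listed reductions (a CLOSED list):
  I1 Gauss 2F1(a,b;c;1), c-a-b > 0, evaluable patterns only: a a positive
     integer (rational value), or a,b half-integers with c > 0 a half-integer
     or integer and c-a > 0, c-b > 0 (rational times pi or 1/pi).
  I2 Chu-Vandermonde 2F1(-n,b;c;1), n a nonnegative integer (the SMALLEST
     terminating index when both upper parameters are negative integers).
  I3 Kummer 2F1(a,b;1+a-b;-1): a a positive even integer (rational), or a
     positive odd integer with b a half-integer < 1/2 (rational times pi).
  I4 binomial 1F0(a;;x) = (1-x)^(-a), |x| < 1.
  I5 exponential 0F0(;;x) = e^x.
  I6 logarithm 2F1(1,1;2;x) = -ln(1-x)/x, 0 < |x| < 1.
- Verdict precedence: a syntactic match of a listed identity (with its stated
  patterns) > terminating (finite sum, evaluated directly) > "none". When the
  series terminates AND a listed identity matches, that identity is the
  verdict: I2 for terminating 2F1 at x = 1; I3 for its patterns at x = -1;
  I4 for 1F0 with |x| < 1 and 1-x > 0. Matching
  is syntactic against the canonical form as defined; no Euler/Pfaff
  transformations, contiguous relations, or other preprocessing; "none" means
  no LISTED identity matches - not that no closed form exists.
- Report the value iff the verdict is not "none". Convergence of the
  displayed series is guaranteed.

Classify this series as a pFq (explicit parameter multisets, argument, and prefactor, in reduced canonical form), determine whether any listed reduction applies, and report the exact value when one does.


Prefactor 1/3, argument -1: 2F1 with upper {-4/5, 8} over lower {49/5}. Verdict: the Kummer evaluation I3 applies (x = -1; c = 49/5 equals 1+a-b for upper {-4/5, 8}: listed pattern). Value: 70499/131250.

Structural cue: x = (-1) and the product of the first k integers (C = 1/3, x = -1) is k!.
Ratio: r(k) = (-1) * (k-4/5) (k+8) / [(k+49/5) (k+1)] - rational in k, leading ratio (-1); with t_0 = 1/3, classification follows.


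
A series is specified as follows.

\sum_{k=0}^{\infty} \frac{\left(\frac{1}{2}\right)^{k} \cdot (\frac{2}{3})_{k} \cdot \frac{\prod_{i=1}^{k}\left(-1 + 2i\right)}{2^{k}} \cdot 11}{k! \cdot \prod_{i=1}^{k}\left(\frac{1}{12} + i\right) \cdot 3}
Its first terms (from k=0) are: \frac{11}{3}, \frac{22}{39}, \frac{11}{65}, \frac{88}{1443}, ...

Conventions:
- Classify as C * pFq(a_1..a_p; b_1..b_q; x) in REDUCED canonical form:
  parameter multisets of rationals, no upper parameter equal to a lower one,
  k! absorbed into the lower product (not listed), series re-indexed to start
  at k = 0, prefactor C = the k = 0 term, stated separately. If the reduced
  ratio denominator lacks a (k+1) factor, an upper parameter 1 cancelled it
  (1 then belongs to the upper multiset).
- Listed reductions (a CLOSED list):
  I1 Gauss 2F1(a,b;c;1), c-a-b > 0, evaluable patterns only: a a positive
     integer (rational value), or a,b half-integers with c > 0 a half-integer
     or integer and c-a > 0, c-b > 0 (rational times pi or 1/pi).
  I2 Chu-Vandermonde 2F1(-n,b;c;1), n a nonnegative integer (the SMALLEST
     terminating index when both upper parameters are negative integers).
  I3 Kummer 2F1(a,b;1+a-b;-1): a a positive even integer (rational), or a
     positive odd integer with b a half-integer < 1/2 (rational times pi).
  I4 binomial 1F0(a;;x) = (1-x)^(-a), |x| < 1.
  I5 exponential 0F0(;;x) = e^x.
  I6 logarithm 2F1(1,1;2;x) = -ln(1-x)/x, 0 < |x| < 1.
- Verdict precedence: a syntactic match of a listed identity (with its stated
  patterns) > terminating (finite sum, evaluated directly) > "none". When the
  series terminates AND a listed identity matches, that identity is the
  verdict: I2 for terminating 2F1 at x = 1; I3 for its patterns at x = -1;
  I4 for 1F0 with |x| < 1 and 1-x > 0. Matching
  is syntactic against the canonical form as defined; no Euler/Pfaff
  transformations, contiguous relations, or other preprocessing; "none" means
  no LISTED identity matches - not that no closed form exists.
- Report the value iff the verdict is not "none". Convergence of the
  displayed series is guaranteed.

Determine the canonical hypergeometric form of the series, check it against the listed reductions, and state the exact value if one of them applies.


With C = \frac{11}{3}: the canonical form is 2F1(\frac{1}{2}, \frac{2}{3}; \frac{13}{12}; \frac{1}{2}). Verdict: none - at argument \frac{1}{2} the multisets {\frac{1}{2}, \frac{2}{3}} ; {\frac{13}{12}} match no listed identity.

Key observation: x = \frac{1}{2} and the odd product 1*3*...*(2k-1) (C = 11/3, x = 1/2) is 2^k (1/2)_k.
Adjacent-term ratio: r(k) = \frac{1}{2} * (k+\frac{1}{2}) (k+\frac{2}{3}) / [(k+\frac{13}{12}) (k+1)] - poly over poly, x = \frac{1}{2} from leading terms; C = \frac{11}{3} at k = 0.


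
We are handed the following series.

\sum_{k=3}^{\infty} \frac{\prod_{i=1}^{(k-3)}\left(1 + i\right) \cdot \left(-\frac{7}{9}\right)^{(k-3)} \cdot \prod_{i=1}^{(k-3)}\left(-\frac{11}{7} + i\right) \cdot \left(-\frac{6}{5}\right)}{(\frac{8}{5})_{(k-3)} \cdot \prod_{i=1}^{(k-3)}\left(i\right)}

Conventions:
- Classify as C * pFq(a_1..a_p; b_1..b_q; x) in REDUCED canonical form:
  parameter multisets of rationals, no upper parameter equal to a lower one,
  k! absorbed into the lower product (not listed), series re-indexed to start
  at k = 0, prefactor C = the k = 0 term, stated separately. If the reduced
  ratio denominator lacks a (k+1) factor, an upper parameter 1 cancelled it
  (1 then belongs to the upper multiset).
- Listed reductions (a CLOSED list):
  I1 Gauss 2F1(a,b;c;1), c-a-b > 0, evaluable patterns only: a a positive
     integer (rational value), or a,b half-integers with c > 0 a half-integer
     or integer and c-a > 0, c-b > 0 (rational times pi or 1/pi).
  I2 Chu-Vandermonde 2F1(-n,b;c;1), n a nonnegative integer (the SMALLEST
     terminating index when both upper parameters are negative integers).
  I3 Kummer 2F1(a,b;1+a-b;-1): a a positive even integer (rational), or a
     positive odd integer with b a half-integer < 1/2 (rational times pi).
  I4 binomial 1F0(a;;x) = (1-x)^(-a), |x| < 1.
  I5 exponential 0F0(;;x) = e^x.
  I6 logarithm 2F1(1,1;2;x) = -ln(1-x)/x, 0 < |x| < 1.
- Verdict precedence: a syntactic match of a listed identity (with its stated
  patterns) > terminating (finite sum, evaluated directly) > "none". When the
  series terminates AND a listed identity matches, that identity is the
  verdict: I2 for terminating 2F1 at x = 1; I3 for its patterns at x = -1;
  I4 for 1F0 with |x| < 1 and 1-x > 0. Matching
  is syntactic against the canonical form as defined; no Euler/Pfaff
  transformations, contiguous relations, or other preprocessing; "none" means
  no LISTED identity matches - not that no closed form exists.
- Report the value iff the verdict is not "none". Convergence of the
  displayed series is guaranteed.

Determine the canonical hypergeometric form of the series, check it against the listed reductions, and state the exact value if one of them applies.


x = -\frac{7}{9} here; the reduced form reads 2F1, upper {-\frac{4}{7}, 2}, lower {\frac{8}{5}}, C = -\frac{6}{5}. Verdict: none. A 2F1 with upper {-\frac{4}{7}, 2} fits none of I1-I6 at x = -\frac{7}{9}; the sum runs forever.

Key step: t_0 = -\frac{6}{5} here, and the running product (prefactor -6/5) telescopes to a rising factorial.
Ratio: r(k) = -\frac{7}{9} * (k-\frac{4}{7}) (k+2) / [(k+\frac{8}{5}) (k+1)] - poly over poly, x = -\frac{7}{9} from leading terms; C = -\frac{6}{5} at k = 0.


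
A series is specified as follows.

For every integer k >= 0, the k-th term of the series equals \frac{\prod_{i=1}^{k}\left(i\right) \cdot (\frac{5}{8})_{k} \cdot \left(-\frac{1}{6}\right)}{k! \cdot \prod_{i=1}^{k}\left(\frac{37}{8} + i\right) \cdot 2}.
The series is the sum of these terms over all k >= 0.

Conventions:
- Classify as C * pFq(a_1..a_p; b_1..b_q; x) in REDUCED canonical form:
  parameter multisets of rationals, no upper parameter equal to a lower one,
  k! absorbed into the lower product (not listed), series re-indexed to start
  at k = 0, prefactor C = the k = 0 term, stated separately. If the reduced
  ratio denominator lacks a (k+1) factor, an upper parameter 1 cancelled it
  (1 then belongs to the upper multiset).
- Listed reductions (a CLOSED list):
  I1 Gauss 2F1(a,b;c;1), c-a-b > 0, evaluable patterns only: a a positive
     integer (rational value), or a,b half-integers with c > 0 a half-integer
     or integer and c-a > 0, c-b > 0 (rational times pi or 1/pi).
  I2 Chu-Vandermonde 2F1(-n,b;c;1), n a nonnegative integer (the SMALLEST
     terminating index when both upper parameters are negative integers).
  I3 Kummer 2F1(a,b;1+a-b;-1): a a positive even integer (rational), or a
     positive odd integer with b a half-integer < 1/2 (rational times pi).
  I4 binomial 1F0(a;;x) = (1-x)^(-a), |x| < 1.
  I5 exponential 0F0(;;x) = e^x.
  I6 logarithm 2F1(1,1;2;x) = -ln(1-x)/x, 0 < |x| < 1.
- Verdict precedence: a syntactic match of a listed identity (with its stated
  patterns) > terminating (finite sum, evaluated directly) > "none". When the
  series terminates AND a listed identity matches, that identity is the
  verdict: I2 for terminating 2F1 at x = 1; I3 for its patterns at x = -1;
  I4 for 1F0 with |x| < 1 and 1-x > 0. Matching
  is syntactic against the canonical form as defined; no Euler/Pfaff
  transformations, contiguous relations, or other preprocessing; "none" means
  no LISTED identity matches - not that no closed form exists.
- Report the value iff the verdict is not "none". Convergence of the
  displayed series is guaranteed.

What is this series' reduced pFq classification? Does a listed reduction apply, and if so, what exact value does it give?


Classification (C = -\frac{1}{12}): 2F1 with upper {\frac{5}{8}, 1}, lower {\frac{45}{8}}, argument x = 1. Verdict: this is Gauss's theorem (I1) (x = 1: the Gamma ratio telescopes since c-a-b = 4 > 0 and a = 1 in Z>0). Value: -\frac{37}{384}.

First insight: t_0 being -\frac{1}{12}, the running product (C = -1/12, x = 1) telescopes to a rising factorial.
Ratio: r(k) = 1 * (k+\frac{5}{8}) (k+1) / [(k+\frac{45}{8}) (k+1)] - rational in k, leading ratio 1; with t_0 = -\frac{1}{12}, classification follows.
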